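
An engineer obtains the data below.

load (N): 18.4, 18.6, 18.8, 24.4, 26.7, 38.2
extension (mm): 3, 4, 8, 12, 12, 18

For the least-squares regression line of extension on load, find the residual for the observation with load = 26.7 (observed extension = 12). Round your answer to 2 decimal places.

n = 6, Σx = 145.1, Σy = 57, Σxy = 1580.8, Σx² = 3805.45
Sxx = Σx² − (Σx)²/n = 3805.45 − 3509.001667 = 296.448333
Sxy = Σxy − (Σx)(Σy)/n = 1580.8 − 1378.45 = 202.35
b = Sxy/Sxx = 202.35/296.448333 = 0.682581
a = ȳ − b·x̄ = 9.5 − 0.682581·24.183333 = -7.007084
ŷ(26.7) = -7.007084 + 0.682581·26.7 = 11.217829
residual = y − ŷ = 12 − 11.217829 = 0.782171

0.78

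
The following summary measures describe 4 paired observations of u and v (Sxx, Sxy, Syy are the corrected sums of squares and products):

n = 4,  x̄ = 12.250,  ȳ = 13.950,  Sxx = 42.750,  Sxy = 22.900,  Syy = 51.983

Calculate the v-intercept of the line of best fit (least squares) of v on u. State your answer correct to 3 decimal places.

7.388

b = Sxy/Sxx = 22.9/42.75 = 0.535673
a = ȳ − b·x̄ = 13.95 − 0.535673·12.25 = 7.388012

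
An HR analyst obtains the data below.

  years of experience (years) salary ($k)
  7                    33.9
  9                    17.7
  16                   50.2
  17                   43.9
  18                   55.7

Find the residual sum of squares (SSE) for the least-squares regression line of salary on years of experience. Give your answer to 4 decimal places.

282.5555

n = 5, Σx = 67, Σy = 201.4, Σxy = 2948.7, Σx² = 999, Σy² = 9012.24
Sxx = Σx² − (Σx)²/n = 999 − 897.8 = 101.2
Sxy = Σxy − (Σx)(Σy)/n = 2948.7 − 2698.76 = 249.94
Syy = Σy² − (Σy)²/n = 9012.24 − 8112.392 = 899.848
b = Sxy/Sxx = 249.94/101.2 = 2.469763
SSE = Syy − b·Sxy = 899.848 − 2.469763·249.94 = 282.555474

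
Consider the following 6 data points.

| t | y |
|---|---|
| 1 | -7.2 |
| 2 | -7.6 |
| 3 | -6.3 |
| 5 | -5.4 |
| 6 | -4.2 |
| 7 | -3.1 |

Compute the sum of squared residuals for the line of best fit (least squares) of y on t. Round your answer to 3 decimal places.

1.008

n = 6, Σx = 24, Σy = -33.8, Σxy = -115.2, Σx² = 124, Σy² = 205.7
Sxx = Σx² − (Σx)²/n = 124 − 96 = 28
Sxy = Σxy − (Σx)(Σy)/n = -115.2 − (-135.2) = 20
Syy = Σy² − (Σy)²/n = 205.7 − 190.406667 = 15.293333
b = Sxy/Sxx = 20/28 = 0.714286
SSE = Syy − b·Sxy = 15.293333 − 0.714286·20 = 1.007619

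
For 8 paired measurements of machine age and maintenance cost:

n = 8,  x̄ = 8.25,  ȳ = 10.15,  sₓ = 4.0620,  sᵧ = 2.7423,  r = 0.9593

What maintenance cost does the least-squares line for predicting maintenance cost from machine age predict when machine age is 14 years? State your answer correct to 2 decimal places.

13.87

b = r · sᵧ/sₓ = 0.9593 · 2.7423/4.062 = 0.647634
a = ȳ − b·x̄ = 10.15 − 0.647634·8.25 = 4.807021
ŷ(14) = a + b·14 = 4.807021 + 0.647634·14 = 13.873894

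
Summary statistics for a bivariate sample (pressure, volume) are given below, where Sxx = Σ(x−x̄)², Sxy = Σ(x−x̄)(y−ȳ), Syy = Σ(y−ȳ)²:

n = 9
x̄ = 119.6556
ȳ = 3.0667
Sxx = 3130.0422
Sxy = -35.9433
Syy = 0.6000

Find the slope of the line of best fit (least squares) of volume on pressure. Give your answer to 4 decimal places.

b = Sxy/Sxx = -35.9433/3130.0422 = -0.011483

-0.0115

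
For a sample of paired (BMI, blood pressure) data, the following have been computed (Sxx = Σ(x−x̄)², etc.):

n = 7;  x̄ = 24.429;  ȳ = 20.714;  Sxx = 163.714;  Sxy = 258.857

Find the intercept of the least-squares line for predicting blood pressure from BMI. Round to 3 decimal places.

b = Sxy/Sxx = 258.857/163.714 = 1.581154
a = ȳ − b·x̄ = 20.714 − 1.581154·24.429 = -17.912004

-17.912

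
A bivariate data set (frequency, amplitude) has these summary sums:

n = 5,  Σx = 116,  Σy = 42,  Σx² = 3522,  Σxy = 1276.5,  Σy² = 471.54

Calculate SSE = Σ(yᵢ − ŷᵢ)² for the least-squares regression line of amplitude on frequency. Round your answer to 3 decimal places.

Sxx = Σx² − (Σx)²/n = 3522 − 2691.2 = 830.8
Sxy = Σxy − (Σx)(Σy)/n = 1276.5 − 974.4 = 302.1
Syy = Σy² − (Σy)²/n = 471.54 − 352.8 = 118.74
b = Sxy/Sxx = 302.1/830.8 = 0.363625
SSE = Syy − b·Sxy = 118.74 − 0.363625·302.1 = 8.888760

8.889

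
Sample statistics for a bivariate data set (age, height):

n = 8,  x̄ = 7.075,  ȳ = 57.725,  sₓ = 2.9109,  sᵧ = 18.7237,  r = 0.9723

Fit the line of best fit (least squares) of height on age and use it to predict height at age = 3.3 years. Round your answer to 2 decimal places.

34.12

b = r · sᵧ/sₓ = 0.9723 · 18.7237/2.9109 = 6.254098
a = ȳ − b·x̄ = 57.725 − 6.254098·7.075 = 13.477258
ŷ(3.3) = a + b·3.3 = 13.477258 + 6.254098·3.3 = 34.115781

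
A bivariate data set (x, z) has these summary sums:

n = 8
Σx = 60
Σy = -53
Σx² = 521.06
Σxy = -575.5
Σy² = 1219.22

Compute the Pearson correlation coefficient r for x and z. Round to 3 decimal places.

-0.717

Sxx = Σx² − (Σx)²/n = 521.06 − 450 = 71.06
Sxy = Σxy − (Σx)(Σy)/n = -575.5 − (-397.5) = -178
Syy = Σy² − (Σy)²/n = 1219.22 − 351.125 = 868.095
r = Sxy/√(Sxx·Syy) = -178/√(61686.8307) = -178/248.368337 = -0.716678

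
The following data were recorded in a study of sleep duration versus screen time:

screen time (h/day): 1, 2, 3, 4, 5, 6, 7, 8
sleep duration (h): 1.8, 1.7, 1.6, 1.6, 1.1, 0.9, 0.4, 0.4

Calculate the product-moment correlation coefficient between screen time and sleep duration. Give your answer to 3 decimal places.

n = 8, Σx = 36, Σy = 9.5, Σxy = 33.3, Σx² = 204, Σy² = 13.59
Sxx = Σx² − (Σx)²/n = 204 − 162 = 42
Sxy = Σxy − (Σx)(Σy)/n = 33.3 − 42.75 = -9.45
Syy = Σy² − (Σy)²/n = 13.59 − 11.28125 = 2.30875
r = Sxy/√(Sxx·Syy) = -9.45/√(96.9675) = -9.45/9.847208 = -0.959663

-0.960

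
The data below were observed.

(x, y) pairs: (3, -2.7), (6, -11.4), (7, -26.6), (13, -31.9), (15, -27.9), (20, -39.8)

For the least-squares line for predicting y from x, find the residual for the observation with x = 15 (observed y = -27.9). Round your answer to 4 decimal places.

3.8271

n = 6, Σx = 64, Σy = -140.3, Σxy = -1891.9, Σx² = 888
Sxx = Σx² − (Σx)²/n = 888 − 682.666667 = 205.333333
Sxy = Σxy − (Σx)(Σy)/n = -1891.9 − (-1496.533333) = -395.366667
b = Sxy/Sxx = -395.366667/205.333333 = -1.925487
a = ȳ − b·x̄ = -23.383333 − (-1.925487)·10.666667 = -2.844805
ŷ(15) = -2.844805 + (-1.925487)·15 = -31.727110
residual = y − ŷ = -27.9 − (-31.727110) = 3.827110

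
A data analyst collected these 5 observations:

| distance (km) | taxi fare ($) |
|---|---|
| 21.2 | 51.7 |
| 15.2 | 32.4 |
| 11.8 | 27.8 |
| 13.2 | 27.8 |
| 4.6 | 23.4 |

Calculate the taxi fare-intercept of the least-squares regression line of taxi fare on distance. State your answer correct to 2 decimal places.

10.77

n = 5, Σx = 66, Σy = 163.1, Σxy = 2391.16, Σx² = 1015.12
Sxx = Σx² − (Σx)²/n = 1015.12 − 871.2 = 143.92
Sxy = Σxy − (Σx)(Σy)/n = 2391.16 − 2152.92 = 238.24
b = Sxy/Sxx = 238.24/143.92 = 1.655364
a = ȳ − b·x̄ = 32.62 − 1.655364·13.2 = 10.769194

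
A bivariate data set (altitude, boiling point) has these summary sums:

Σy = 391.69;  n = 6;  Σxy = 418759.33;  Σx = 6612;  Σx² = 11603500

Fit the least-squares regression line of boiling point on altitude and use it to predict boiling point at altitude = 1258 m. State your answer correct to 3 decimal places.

Sxx = Σx² − (Σx)²/n = 11603500 − 7286424 = 4317076
Sxy = Σxy − (Σx)(Σy)/n = 418759.33 − 431642.38 = -12883.05
b = Sxy/Sxx = -12883.05/4317076 = -0.002984
a = ȳ − b·x̄ = 65.281667 − (-0.002984)·1102 = 68.570263
ŷ(1258) = a + b·1258 = 68.570263 + (-0.002984)·1258 = 64.816130

64.816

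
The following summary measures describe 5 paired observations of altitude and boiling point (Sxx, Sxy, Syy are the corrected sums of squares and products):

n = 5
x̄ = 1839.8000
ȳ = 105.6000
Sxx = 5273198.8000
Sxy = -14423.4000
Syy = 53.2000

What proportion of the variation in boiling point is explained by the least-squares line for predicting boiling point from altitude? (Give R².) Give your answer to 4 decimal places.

R² = Sxy²/(Sxx·Syy) = (-14423.4)²/(5273198.8·53.2) = 0.741566

0.7416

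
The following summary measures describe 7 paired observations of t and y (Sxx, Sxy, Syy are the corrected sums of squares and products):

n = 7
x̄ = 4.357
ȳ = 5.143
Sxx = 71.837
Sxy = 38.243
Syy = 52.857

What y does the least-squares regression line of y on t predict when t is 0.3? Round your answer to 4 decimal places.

b = Sxy/Sxx = 38.243/71.837 = 0.532358
a = ȳ − b·x̄ = 5.143 − 0.532358·4.357 = 2.823516
ŷ(0.3) = a + b·0.3 = 2.823516 + 0.532358·0.3 = 2.983224

2.9832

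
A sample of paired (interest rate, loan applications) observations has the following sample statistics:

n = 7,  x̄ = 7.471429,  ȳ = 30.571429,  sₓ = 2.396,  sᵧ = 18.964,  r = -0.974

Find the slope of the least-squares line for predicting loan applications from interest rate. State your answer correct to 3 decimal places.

b = r · sᵧ/sₓ = -0.974 · 18.964/2.396 = -7.709072

-7.709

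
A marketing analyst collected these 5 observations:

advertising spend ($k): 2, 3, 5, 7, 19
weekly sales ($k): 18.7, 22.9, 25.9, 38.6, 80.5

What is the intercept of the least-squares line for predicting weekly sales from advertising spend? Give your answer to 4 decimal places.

n = 5, Σx = 36, Σy = 186.6, Σxy = 2035.3, Σx² = 448
Sxx = Σx² − (Σx)²/n = 448 − 259.2 = 188.8
Sxy = Σxy − (Σx)(Σy)/n = 2035.3 − 1343.52 = 691.78
b = Sxy/Sxx = 691.78/188.8 = 3.664089
a = ȳ − b·x̄ = 37.32 − 3.664089·7.2 = 10.938559

10.9386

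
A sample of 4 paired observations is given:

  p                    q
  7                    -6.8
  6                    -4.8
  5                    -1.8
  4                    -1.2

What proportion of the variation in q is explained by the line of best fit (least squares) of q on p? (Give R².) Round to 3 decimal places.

n = 4, Σx = 22, Σy = -14.6, Σxy = -90.2, Σx² = 126, Σy² = 73.96
Sxx = Σx² − (Σx)²/n = 126 − 121 = 5
Sxy = Σxy − (Σx)(Σy)/n = -90.2 − (-80.3) = -9.9
Syy = Σy² − (Σy)²/n = 73.96 − 53.29 = 20.67
R² = Sxy²/(Sxx·Syy) = (-9.9)²/(5·20.67) = 0.948331

0.948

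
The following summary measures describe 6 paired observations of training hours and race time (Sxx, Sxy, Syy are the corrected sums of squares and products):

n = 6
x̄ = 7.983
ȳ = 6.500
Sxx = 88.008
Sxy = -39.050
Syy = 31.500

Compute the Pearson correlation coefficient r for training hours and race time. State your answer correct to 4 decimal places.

-0.7417

r = Sxy/√(Sxx·Syy) = -39.05/√(2772.252) = -39.05/52.652179 = -0.741660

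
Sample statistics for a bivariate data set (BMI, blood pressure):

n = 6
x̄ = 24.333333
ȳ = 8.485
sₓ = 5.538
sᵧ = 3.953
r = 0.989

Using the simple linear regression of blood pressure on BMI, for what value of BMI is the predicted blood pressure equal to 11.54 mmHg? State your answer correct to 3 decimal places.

28.661

b = r · sᵧ/sₓ = 0.989 · 3.953/5.538 = 0.705944
a = ȳ − b·x̄ = 8.485 − 0.705944·24.333333 = -8.692967
Set a + b·x = 11.54: x = (11.54 − (-8.692967)) / 0.705944 = 28.660873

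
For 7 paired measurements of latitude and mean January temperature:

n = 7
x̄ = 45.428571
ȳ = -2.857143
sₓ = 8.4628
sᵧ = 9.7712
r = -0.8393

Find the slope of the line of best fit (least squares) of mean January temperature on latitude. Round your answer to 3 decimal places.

b = r · sᵧ/sₓ = -0.8393 · 9.7712/8.4628 = -0.969061

-0.969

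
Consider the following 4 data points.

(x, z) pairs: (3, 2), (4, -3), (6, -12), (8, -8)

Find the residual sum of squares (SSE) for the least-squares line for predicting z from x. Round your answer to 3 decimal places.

42.407

n = 4, Σx = 21, Σy = -21, Σxy = -142, Σx² = 125, Σy² = 221
Sxx = Σx² − (Σx)²/n = 125 − 110.25 = 14.75
Sxy = Σxy − (Σx)(Σy)/n = -142 − (-110.25) = -31.75
Syy = Σy² − (Σy)²/n = 221 − 110.25 = 110.75
b = Sxy/Sxx = -31.75/14.75 = -2.152542
SSE = Syy − b·Sxy = 110.75 − (-2.152542)·(-31.75) = 42.406780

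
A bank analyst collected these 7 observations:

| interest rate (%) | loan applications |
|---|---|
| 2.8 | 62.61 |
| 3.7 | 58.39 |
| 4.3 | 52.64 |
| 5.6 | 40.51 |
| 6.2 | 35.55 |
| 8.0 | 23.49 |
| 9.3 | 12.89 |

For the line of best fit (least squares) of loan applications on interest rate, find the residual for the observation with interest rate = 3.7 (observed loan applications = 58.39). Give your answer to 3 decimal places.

1.835

n = 7, Σx = 39.9, Σy = 286.08, Σxy = 1372.766, Σx² = 260.31
Sxx = Σx² − (Σx)²/n = 260.31 − 227.43 = 32.88
Sxy = Σxy − (Σx)(Σy)/n = 1372.766 − 1630.656 = -257.89
b = Sxy/Sxx = -257.89/32.88 = -7.843370
a = ȳ − b·x̄ = 40.868571 − (-7.843370)·5.7 = 85.575779
ŷ(3.7) = 85.575779 + (-7.843370)·3.7 = 56.555311
residual = y − ŷ = 58.39 − 56.555311 = 1.834689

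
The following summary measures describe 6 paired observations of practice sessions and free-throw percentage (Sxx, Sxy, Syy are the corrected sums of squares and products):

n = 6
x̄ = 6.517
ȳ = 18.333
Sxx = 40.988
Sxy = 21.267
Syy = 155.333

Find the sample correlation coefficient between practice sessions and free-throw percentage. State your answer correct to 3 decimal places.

r = Sxy/√(Sxx·Syy) = 21.267/√(6366.789004) = 21.267/79.792161 = 0.266530

0.267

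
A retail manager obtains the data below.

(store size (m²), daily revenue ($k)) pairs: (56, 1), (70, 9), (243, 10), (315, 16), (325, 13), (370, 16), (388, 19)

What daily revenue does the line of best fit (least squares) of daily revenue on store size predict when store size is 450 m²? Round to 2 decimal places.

19.79

n = 7, Σx = 1767, Σy = 84, Σxy = 25673, Σx² = 559379
Sxx = Σx² − (Σx)²/n = 559379 − 446041.285714 = 113337.714286
Sxy = Σxy − (Σx)(Σy)/n = 25673 − 21204 = 4469
b = Sxy/Sxx = 4469/113337.714286 = 0.039431
a = ȳ − b·x̄ = 12 − 0.039431·252.428571 = 2.046532
ŷ(450) = a + b·450 = 2.046532 + 0.039431·450 = 19.790405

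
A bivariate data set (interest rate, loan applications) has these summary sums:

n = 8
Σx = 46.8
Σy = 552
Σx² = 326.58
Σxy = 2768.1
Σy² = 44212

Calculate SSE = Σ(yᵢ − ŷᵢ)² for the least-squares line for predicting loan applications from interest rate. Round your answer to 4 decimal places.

2097.2347

Sxx = Σx² − (Σx)²/n = 326.58 − 273.78 = 52.8
Sxy = Σxy − (Σx)(Σy)/n = 2768.1 − 3229.2 = -461.1
Syy = Σy² − (Σy)²/n = 44212 − 38088 = 6124
b = Sxy/Sxx = -461.1/52.8 = -8.732955
SSE = Syy − b·Sxy = 6124 − (-8.732955)·(-461.1) = 2097.234659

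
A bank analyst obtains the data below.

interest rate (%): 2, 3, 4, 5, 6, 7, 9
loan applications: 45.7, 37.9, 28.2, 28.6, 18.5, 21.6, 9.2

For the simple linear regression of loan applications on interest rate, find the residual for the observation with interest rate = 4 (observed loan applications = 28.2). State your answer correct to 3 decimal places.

-4.464

n = 7, Σx = 36, Σy = 189.7, Σxy = 805.9, Σx² = 220
Sxx = Σx² − (Σx)²/n = 220 − 185.142857 = 34.857143
Sxy = Σxy − (Σx)(Σy)/n = 805.9 − 975.6 = -169.7
b = Sxy/Sxx = -169.7/34.857143 = -4.868443
a = ȳ − b·x̄ = 27.1 − (-4.868443)·5.142857 = 52.137705
ŷ(4) = 52.137705 + (-4.868443)·4 = 32.663934
residual = y − ŷ = 28.2 − 32.663934 = -4.463934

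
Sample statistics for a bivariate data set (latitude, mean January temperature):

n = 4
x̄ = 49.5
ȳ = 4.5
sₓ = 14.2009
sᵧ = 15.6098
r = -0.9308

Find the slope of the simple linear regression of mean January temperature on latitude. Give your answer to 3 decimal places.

-1.023

b = r · sᵧ/sₓ = -0.9308 · 15.6098/14.2009 = -1.023147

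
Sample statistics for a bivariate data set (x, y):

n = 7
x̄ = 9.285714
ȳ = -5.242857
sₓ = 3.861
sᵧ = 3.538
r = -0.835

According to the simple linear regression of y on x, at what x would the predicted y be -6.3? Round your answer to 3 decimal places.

b = r · sᵧ/sₓ = -0.835 · 3.538/3.861 = -0.765146
a = ȳ − b·x̄ = -5.242857 − (-0.765146)·9.285714 = 1.862073
Set a + b·x = -6.3: x = (-6.3 − 1.862073) / (-0.765146) = 10.667336

10.667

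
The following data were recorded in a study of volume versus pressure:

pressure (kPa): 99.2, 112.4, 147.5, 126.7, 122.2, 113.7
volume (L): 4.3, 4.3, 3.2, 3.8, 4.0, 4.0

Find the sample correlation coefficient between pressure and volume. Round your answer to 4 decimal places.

-0.9516

n = 6, Σx = 721.7, Σy = 23.6, Σxy = 2806.94, Σx² = 88144.07, Σy² = 93.66
Sxx = Σx² − (Σx)²/n = 88144.07 − 86808.481667 = 1335.588333
Sxy = Σxy − (Σx)(Σy)/n = 2806.94 − 2838.686667 = -31.746667
Syy = Σy² − (Σy)²/n = 93.66 − 92.826667 = 0.833333
r = Sxy/√(Sxx·Syy) = -31.746667/√(1112.990278) = -31.746667/33.361509 = -0.951596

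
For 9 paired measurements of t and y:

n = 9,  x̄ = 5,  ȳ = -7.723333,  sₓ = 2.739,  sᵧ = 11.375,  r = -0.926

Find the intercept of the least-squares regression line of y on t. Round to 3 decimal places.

11.505

b = r · sᵧ/sₓ = -0.926 · 11.375/2.739 = -3.845655
a = ȳ − b·x̄ = -7.723333 − (-3.845655)·5 = 11.504944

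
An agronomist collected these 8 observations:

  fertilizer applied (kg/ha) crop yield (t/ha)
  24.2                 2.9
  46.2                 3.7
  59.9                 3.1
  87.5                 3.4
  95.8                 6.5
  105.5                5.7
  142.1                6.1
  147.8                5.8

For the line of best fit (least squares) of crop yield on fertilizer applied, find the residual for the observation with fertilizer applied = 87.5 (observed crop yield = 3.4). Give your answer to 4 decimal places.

n = 8, Σx = 709, Σy = 37.2, Σxy = 3672.41, Σx² = 76309.48
Sxx = Σx² − (Σx)²/n = 76309.48 − 62835.125 = 13474.355
Sxy = Σxy − (Σx)(Σy)/n = 3672.41 − 3296.85 = 375.56
b = Sxy/Sxx = 375.56/13474.355 = 0.027872
a = ȳ − b·x̄ = 4.65 − 0.027872·88.625 = 2.179826
ŷ(87.5) = 2.179826 + 0.027872·87.5 = 4.618644
residual = y − ŷ = 3.4 − 4.618644 = -1.218644

-1.2186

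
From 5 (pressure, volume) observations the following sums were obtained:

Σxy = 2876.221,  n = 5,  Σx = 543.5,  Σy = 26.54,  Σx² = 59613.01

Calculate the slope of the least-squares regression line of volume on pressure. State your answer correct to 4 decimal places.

-0.0162

Sxx = Σx² − (Σx)²/n = 59613.01 − 59078.45 = 534.56
Sxy = Σxy − (Σx)(Σy)/n = 2876.221 − 2884.898 = -8.677
b = Sxy/Sxx = -8.677/534.56 = -0.016232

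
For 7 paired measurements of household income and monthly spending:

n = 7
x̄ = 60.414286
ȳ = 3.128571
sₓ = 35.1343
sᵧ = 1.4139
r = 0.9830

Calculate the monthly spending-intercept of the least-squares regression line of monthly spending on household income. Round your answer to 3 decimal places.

b = r · sᵧ/sₓ = 0.983 · 1.4139/35.1343 = 0.039559
a = ȳ − b·x̄ = 3.128571 − 0.039559·60.414286 = 0.738666

0.739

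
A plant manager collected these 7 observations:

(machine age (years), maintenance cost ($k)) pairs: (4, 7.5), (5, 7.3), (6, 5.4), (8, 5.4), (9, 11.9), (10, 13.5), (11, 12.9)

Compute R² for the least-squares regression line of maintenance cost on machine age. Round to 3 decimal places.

0.573

n = 7, Σx = 53, Σy = 63.9, Σxy = 526.1, Σx² = 443, Σy² = 658.13
Sxx = Σx² − (Σx)²/n = 443 − 401.285714 = 41.714286
Sxy = Σxy − (Σx)(Σy)/n = 526.1 − 483.814286 = 42.285714
Syy = Σy² − (Σy)²/n = 658.13 − 583.315714 = 74.814286
R² = Sxy²/(Sxx·Syy) = (42.285714)²/(41.714286·74.814286) = 0.572952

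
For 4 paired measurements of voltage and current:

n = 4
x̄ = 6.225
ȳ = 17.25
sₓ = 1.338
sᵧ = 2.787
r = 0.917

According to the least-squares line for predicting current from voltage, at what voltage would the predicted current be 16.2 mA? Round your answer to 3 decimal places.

5.675

b = r · sᵧ/sₓ = 0.917 · 2.787/1.338 = 1.910074
a = ȳ − b·x̄ = 17.25 − 1.910074·6.225 = 5.359789
Set a + b·x = 16.2: x = (16.2 − 5.359789) / 1.910074 = 5.675283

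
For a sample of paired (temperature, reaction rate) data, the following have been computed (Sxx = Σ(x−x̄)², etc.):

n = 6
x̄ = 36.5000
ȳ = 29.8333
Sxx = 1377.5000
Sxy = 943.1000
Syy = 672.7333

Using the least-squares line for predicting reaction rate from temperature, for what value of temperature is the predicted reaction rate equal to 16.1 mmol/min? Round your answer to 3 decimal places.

b = Sxy/Sxx = 943.1/1377.5 = 0.684646
a = ȳ − b·x̄ = 29.8333 − 0.684646·36.5 = 4.843717
Set a + b·x = 16.1: x = (16.1 − 4.843717) / 0.684646 = 16.441023

16.441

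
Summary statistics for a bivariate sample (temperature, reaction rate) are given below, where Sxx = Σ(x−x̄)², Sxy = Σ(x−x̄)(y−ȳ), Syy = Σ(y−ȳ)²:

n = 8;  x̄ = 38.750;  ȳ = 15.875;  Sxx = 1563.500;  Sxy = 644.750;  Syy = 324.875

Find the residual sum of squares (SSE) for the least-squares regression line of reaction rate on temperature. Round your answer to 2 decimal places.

59.00

b = Sxy/Sxx = 644.75/1563.5 = 0.412376
SSE = Syy − b·Sxy = 324.875 − 0.412376·644.75 = 58.995523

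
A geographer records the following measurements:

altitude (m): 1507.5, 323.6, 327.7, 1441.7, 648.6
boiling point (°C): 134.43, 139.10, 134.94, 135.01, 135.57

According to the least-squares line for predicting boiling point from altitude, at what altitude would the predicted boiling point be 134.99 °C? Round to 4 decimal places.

1281.1718

n = 5, Σx = 4249.1, Σy = 679.05, Σxy = 574460.442, Σx² = 4983841.35
Sxx = Σx² − (Σx)²/n = 4983841.35 − 3610970.162 = 1372871.188
Sxy = Σxy − (Σx)(Σy)/n = 574460.442 − 577070.271 = -2609.829
b = Sxy/Sxx = -2609.829/1372871.188 = -0.001901
a = ȳ − b·x̄ = 135.81 − (-0.001901)·849.82 = 137.425508
Set a + b·x = 134.99: x = (134.99 − 137.425508) / (-0.001901) = 1281.171776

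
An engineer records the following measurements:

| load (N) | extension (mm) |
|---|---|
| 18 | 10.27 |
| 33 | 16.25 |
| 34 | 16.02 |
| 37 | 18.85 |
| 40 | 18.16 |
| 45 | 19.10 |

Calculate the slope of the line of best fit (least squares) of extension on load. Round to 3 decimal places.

n = 6, Σx = 207, Σy = 98.65, Σxy = 3549.14, Σx² = 7563
Sxx = Σx² − (Σx)²/n = 7563 − 7141.5 = 421.5
Sxy = Σxy − (Σx)(Σy)/n = 3549.14 − 3403.425 = 145.715
b = Sxy/Sxx = 145.715/421.5 = 0.345706

0.346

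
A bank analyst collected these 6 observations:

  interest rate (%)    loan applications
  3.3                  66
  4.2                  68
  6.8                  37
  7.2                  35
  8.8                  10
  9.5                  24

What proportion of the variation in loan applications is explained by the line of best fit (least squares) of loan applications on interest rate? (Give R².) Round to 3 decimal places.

n = 6, Σx = 39.8, Σy = 240, Σxy = 1323, Σx² = 294.3, Σy² = 12250
Sxx = Σx² − (Σx)²/n = 294.3 − 264.006667 = 30.293333
Sxy = Σxy − (Σx)(Σy)/n = 1323 − 1592 = -269
Syy = Σy² − (Σy)²/n = 12250 − 9600 = 2650
R² = Sxy²/(Sxx·Syy) = (-269)²/(30.293333·2650) = 0.901388

0.901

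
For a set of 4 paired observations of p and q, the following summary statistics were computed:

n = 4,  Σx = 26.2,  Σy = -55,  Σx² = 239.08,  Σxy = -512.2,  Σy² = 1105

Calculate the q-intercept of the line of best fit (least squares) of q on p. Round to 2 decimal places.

Sxx = Σx² − (Σx)²/n = 239.08 − 171.61 = 67.47
Sxy = Σxy − (Σx)(Σy)/n = -512.2 − (-360.25) = -151.95
b = Sxy/Sxx = -151.95/67.47 = -2.252112
a = ȳ − b·x̄ = -13.75 − (-2.252112)·6.55 = 1.001334

1.00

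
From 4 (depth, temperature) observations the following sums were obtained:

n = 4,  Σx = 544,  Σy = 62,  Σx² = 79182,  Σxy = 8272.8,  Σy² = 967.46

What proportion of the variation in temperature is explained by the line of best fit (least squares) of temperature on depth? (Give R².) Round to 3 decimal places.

Sxx = Σx² − (Σx)²/n = 79182 − 73984 = 5198
Sxy = Σxy − (Σx)(Σy)/n = 8272.8 − 8432 = -159.2
Syy = Σy² − (Σy)²/n = 967.46 − 961 = 6.46
R² = Sxy²/(Sxx·Syy) = (-159.2)²/(5198·6.46) = 0.754775

0.755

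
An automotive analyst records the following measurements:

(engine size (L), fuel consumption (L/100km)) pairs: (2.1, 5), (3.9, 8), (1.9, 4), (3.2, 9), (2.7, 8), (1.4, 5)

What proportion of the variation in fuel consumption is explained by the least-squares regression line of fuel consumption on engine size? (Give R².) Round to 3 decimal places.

0.689

n = 6, Σx = 15.2, Σy = 39, Σxy = 106.7, Σx² = 42.72, Σy² = 275
Sxx = Σx² − (Σx)²/n = 42.72 − 38.506667 = 4.213333
Sxy = Σxy − (Σx)(Σy)/n = 106.7 − 98.8 = 7.9
Syy = Σy² − (Σy)²/n = 275 − 253.5 = 21.5
R² = Sxy²/(Sxx·Syy) = (7.9)²/(4.213333·21.5) = 0.688953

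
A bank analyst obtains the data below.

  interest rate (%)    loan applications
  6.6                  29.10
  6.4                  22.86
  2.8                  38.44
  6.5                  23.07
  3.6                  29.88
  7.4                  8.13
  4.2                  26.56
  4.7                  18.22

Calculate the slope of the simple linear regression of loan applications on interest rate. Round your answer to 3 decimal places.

-3.824

n = 8, Σx = 42.2, Σy = 196.26, Σxy = 960.867, Σx² = 242.06
Sxx = Σx² − (Σx)²/n = 242.06 − 222.605 = 19.455
Sxy = Σxy − (Σx)(Σy)/n = 960.867 − 1035.2715 = -74.4045
b = Sxy/Sxx = -74.4045/19.455 = -3.824441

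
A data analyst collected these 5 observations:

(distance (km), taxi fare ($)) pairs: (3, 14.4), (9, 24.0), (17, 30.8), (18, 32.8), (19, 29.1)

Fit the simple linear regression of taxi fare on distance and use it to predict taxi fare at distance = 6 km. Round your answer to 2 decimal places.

18.92

n = 5, Σx = 66, Σy = 131.1, Σxy = 1926.1, Σx² = 1064
Sxx = Σx² − (Σx)²/n = 1064 − 871.2 = 192.8
Sxy = Σxy − (Σx)(Σy)/n = 1926.1 − 1730.52 = 195.58
b = Sxy/Sxx = 195.58/192.8 = 1.014419
a = ȳ − b·x̄ = 26.22 − 1.014419·13.2 = 12.829668
ŷ(6) = a + b·6 = 12.829668 + 1.014419·6 = 18.916183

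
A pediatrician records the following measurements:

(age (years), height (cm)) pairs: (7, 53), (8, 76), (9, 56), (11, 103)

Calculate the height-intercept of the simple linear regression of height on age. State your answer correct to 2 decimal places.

n = 4, Σx = 35, Σy = 288, Σxy = 2616, Σx² = 315
Sxx = Σx² − (Σx)²/n = 315 − 306.25 = 8.75
Sxy = Σxy − (Σx)(Σy)/n = 2616 − 2520 = 96
b = Sxy/Sxx = 96/8.75 = 10.971429
a = ȳ − b·x̄ = 72 − 10.971429·8.75 = -24

-24.00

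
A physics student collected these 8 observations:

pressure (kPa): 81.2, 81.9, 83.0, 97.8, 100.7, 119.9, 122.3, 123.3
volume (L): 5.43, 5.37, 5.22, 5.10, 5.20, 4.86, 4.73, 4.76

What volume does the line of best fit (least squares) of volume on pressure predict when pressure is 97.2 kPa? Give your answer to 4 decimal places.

n = 8, Σx = 810.1, Σy = 40.67, Σxy = 4084.5, Σx² = 84431.57
Sxx = Σx² − (Σx)²/n = 84431.57 − 82032.75125 = 2398.81875
Sxy = Σxy − (Σx)(Σy)/n = 4084.5 − 4118.345875 = -33.845875
b = Sxy/Sxx = -33.845875/2398.81875 = -0.014109
a = ȳ − b·x̄ = 5.08375 − (-0.014109)·101.2625 = 6.512502
ŷ(97.2) = a + b·97.2 = 6.512502 + (-0.014109)·97.2 = 5.141069

5.1411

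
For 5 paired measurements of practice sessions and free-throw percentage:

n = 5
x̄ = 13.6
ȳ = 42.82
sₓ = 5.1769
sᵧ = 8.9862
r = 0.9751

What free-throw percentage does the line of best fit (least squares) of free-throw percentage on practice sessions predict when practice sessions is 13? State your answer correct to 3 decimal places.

b = r · sᵧ/sₓ = 0.9751 · 8.9862/5.1769 = 1.692604
a = ȳ − b·x̄ = 42.82 − 1.692604·13.6 = 19.800580
ŷ(13) = a + b·13 = 19.800580 + 1.692604·13 = 41.804437

41.804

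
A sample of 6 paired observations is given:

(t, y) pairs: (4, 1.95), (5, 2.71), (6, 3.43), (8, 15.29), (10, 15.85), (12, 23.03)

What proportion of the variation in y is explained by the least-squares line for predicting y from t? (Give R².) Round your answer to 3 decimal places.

n = 6, Σx = 45, Σy = 62.26, Σxy = 599.11, Σx² = 385, Σy² = 1038.299
Sxx = Σx² − (Σx)²/n = 385 − 337.5 = 47.5
Sxy = Σxy − (Σx)(Σy)/n = 599.11 − 466.95 = 132.16
Syy = Σy² − (Σy)²/n = 1038.299 − 646.051267 = 392.247733
R² = Sxy²/(Sxx·Syy) = (132.16)²/(47.5·392.247733) = 0.937445

0.937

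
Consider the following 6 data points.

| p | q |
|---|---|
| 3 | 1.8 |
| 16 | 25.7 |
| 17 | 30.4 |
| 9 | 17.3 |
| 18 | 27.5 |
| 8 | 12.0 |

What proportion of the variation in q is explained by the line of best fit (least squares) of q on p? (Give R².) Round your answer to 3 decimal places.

n = 6, Σx = 71, Σy = 114.7, Σxy = 1680.1, Σx² = 1023, Σy² = 2787.43
Sxx = Σx² − (Σx)²/n = 1023 − 840.166667 = 182.833333
Sxy = Σxy − (Σx)(Σy)/n = 1680.1 − 1357.283333 = 322.816667
Syy = Σy² − (Σy)²/n = 2787.43 − 2192.681667 = 594.748333
R² = Sxy²/(Sxx·Syy) = (322.816667)²/(182.833333·594.748333) = 0.958348

0.958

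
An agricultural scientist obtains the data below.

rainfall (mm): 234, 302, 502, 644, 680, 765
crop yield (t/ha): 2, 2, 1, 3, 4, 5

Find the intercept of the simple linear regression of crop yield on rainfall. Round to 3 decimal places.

n = 6, Σx = 3127, Σy = 17, Σxy = 10051, Σx² = 1860325
Sxx = Σx² − (Σx)²/n = 1860325 − 1629688.166667 = 230636.833333
Sxy = Σxy − (Σx)(Σy)/n = 10051 − 8859.833333 = 1191.166667
b = Sxy/Sxx = 1191.166667/230636.833333 = 0.005165
a = ȳ − b·x̄ = 2.833333 − 0.005165·521.166667 = 0.141672

0.142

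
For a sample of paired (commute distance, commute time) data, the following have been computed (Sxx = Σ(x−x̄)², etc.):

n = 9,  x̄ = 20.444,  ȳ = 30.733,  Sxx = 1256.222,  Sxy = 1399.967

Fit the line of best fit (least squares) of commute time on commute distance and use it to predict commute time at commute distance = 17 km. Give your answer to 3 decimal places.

b = Sxy/Sxx = 1399.967/1256.222 = 1.114426
a = ȳ − b·x̄ = 30.733 − 1.114426·20.444 = 7.949666
ŷ(17) = a + b·17 = 7.949666 + 1.114426·17 = 26.894915

26.895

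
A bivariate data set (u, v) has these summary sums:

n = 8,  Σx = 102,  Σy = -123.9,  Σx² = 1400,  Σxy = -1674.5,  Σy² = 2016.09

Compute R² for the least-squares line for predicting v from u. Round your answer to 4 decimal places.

Sxx = Σx² − (Σx)²/n = 1400 − 1300.5 = 99.5
Sxy = Σxy − (Σx)(Σy)/n = -1674.5 − (-1579.725) = -94.775
Syy = Σy² − (Σy)²/n = 2016.09 − 1918.90125 = 97.18875
R² = Sxy²/(Sxx·Syy) = (-94.775)²/(99.5·97.18875) = 0.928856

0.9289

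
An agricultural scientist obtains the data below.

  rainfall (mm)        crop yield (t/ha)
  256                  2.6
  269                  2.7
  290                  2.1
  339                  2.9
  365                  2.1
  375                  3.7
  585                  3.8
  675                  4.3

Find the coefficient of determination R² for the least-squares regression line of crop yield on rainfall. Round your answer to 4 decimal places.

0.6735

n = 8, Σx = 3154, Σy = 24.2, Σxy = 10263.5, Σx² = 1408618, Σy² = 77.9
Sxx = Σx² − (Σx)²/n = 1408618 − 1243464.5 = 165153.5
Sxy = Σxy − (Σx)(Σy)/n = 10263.5 − 9540.85 = 722.65
Syy = Σy² − (Σy)²/n = 77.9 − 73.205 = 4.695
R² = Sxy²/(Sxx·Syy) = (722.65)²/(165153.5·4.695) = 0.673492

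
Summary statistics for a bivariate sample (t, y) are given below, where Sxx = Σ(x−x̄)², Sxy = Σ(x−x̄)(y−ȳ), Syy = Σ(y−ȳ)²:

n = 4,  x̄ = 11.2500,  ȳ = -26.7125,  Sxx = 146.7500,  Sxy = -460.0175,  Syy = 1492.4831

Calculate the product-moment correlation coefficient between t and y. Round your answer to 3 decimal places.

r = Sxy/√(Sxx·Syy) = -460.0175/√(219021.894925) = -460.0175/467.997751 = -0.982948

-0.983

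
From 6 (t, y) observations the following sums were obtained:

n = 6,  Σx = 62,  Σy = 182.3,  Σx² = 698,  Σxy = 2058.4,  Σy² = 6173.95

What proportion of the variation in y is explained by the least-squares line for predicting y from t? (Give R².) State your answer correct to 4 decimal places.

0.8376

Sxx = Σx² − (Σx)²/n = 698 − 640.666667 = 57.333333
Sxy = Σxy − (Σx)(Σy)/n = 2058.4 − 1883.766667 = 174.633333
Syy = Σy² − (Σy)²/n = 6173.95 − 5538.881667 = 635.068333
R² = Sxy²/(Sxx·Syy) = (174.633333)²/(57.333333·635.068333) = 0.837581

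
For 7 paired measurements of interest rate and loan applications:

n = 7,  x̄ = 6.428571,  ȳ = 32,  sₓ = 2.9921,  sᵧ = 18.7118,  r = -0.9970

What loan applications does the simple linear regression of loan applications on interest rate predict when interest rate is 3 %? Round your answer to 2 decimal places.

b = r · sᵧ/sₓ = -0.997 · 18.7118/2.9921 = -6.234974
a = ȳ − b·x̄ = 32 − (-6.234974)·6.428571 = 72.081971
ŷ(3) = a + b·3 = 72.081971 + (-6.234974)·3 = 53.377050

53.38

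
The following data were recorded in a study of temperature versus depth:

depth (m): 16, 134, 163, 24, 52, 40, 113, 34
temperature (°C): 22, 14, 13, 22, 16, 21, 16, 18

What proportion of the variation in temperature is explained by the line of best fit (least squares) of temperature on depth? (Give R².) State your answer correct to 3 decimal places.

n = 8, Σx = 576, Σy = 142, Σxy = 8967, Σx² = 63586, Σy² = 2610
Sxx = Σx² − (Σx)²/n = 63586 − 41472 = 22114
Sxy = Σxy − (Σx)(Σy)/n = 8967 − 10224 = -1257
Syy = Σy² − (Σy)²/n = 2610 − 2520.5 = 89.5
R² = Sxy²/(Sxx·Syy) = (-1257)²/(22114·89.5) = 0.798326

0.798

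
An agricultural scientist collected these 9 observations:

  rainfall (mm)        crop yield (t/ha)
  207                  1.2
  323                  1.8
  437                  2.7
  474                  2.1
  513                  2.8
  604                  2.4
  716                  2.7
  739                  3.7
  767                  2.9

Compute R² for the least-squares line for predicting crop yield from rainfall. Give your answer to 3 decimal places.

0.716

n = 9, Σx = 4780, Σy = 22.3, Σxy = 12782.9, Σx² = 2837874, Σy² = 59.37
Sxx = Σx² − (Σx)²/n = 2837874 − 2538711.111111 = 299162.888889
Sxy = Σxy − (Σx)(Σy)/n = 12782.9 − 11843.777778 = 939.122222
Syy = Σy² − (Σy)²/n = 59.37 − 55.254444 = 4.115556
R² = Sxy²/(Sxx·Syy) = (939.122222)²/(299162.888889·4.115556) = 0.716322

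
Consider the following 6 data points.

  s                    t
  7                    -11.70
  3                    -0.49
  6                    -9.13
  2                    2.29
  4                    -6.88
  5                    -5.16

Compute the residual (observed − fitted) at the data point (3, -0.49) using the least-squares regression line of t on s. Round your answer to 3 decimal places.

n = 6, Σx = 27, Σy = -31.07, Σxy = -186.89, Σx² = 139
Sxx = Σx² − (Σx)²/n = 139 − 121.5 = 17.5
Sxy = Σxy − (Σx)(Σy)/n = -186.89 − (-139.815) = -47.075
b = Sxy/Sxx = -47.075/17.5 = -2.69
a = ȳ − b·x̄ = -5.178333 − (-2.69)·4.5 = 6.926667
ŷ(3) = 6.926667 + (-2.69)·3 = -1.143333
residual = y − ŷ = -0.49 − (-1.143333) = 0.653333

0.653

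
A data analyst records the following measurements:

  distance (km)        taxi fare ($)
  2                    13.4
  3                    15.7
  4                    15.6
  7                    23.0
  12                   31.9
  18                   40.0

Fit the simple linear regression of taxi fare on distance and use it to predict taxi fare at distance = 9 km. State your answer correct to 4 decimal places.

n = 6, Σx = 46, Σy = 139.6, Σxy = 1400.1, Σx² = 546
Sxx = Σx² − (Σx)²/n = 546 − 352.666667 = 193.333333
Sxy = Σxy − (Σx)(Σy)/n = 1400.1 − 1070.266667 = 329.833333
b = Sxy/Sxx = 329.833333/193.333333 = 1.706034
a = ȳ − b·x̄ = 23.266667 − 1.706034·7.666667 = 10.187069
ŷ(9) = a + b·9 = 10.187069 + 1.706034·9 = 25.541379

25.5414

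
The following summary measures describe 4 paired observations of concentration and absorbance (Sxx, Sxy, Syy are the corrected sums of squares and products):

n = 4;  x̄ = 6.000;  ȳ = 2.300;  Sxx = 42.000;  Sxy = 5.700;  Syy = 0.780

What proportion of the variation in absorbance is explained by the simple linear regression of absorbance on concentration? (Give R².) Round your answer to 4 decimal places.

0.9918

R² = Sxy²/(Sxx·Syy) = (5.7)²/(42·0.78) = 0.991758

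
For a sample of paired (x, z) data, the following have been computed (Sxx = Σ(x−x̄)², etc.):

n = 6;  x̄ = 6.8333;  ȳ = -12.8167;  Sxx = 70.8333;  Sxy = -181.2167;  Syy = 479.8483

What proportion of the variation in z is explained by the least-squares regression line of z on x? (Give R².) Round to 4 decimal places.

R² = Sxy²/(Sxx·Syy) = (-181.2167)²/(70.8333·479.8483) = 0.966173

0.9662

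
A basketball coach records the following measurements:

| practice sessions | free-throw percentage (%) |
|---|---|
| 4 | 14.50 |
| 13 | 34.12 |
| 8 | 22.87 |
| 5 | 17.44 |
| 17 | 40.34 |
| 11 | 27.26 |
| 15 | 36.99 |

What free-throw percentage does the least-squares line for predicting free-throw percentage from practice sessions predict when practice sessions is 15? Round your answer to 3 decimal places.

n = 7, Σx = 73, Σy = 193.52, Σxy = 2312.21, Σx² = 909
Sxx = Σx² − (Σx)²/n = 909 − 761.285714 = 147.714286
Sxy = Σxy − (Σx)(Σy)/n = 2312.21 − 2018.137143 = 294.072857
b = Sxy/Sxx = 294.072857/147.714286 = 1.990822
a = ȳ − b·x̄ = 27.645714 − 1.990822·10.428571 = 6.884284
ŷ(15) = a + b·15 = 6.884284 + 1.990822·15 = 36.746615

36.747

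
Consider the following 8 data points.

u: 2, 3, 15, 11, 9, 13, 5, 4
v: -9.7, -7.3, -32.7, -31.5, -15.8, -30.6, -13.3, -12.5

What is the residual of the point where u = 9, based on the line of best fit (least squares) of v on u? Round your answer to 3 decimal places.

n = 8, Σx = 62, Σy = -153.4, Σxy = -1534.8, Σx² = 650
Sxx = Σx² − (Σx)²/n = 650 − 480.5 = 169.5
Sxy = Σxy − (Σx)(Σy)/n = -1534.8 − (-1188.85) = -345.95
b = Sxy/Sxx = -345.95/169.5 = -2.041003
a = ȳ − b·x̄ = -19.175 − (-2.041003)·7.75 = -3.357227
ŷ(9) = -3.357227 + (-2.041003)·9 = -21.726254
residual = y − ŷ = -15.8 − (-21.726254) = 5.926254

5.926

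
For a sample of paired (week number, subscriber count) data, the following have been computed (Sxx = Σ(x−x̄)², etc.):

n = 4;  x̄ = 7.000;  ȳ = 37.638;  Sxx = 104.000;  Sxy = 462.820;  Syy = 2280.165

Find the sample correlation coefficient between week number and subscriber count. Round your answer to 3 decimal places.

r = Sxy/√(Sxx·Syy) = 462.82/√(237137.16) = 462.82/486.967309 = 0.950413

0.950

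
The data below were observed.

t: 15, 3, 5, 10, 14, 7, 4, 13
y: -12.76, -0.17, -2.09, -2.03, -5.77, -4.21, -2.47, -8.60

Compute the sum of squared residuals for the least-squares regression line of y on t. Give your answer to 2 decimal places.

n = 8, Σx = 71, Σy = -38.1, Σxy = -454.59, Σx² = 789, Σy² = 302.4134
Sxx = Σx² − (Σx)²/n = 789 − 630.125 = 158.875
Sxy = Σxy − (Σx)(Σy)/n = -454.59 − (-338.1375) = -116.4525
Syy = Σy² − (Σy)²/n = 302.4134 − 181.45125 = 120.96215
b = Sxy/Sxx = -116.4525/158.875 = -0.732982
SSE = Syy − b·Sxy = 120.96215 − (-0.732982)·(-116.4525) = 35.604575

35.60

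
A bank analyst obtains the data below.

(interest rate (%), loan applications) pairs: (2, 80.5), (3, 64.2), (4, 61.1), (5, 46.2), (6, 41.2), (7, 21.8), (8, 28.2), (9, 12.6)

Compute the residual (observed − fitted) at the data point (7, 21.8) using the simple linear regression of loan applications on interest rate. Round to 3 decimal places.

n = 8, Σx = 44, Σy = 355.8, Σxy = 1567.8, Σx² = 284
Sxx = Σx² − (Σx)²/n = 284 − 242 = 42
Sxy = Σxy − (Σx)(Σy)/n = 1567.8 − 1956.9 = -389.1
b = Sxy/Sxx = -389.1/42 = -9.264286
a = ȳ − b·x̄ = 44.475 − (-9.264286)·5.5 = 95.428571
ŷ(7) = 95.428571 + (-9.264286)·7 = 30.578571
residual = y − ŷ = 21.8 − 30.578571 = -8.778571

-8.779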